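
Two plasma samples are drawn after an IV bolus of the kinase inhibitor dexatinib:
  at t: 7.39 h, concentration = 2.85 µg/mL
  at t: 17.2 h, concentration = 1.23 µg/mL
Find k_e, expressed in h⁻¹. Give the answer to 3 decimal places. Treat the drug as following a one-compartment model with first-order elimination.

0.086 h⁻¹

k = ln(C₁/C₂) / (t₂ − t₁) = ln(2.85/1.23) / (17.2 − 7.39)
  = 0.8403 / 9.810 = 0.08566 h⁻¹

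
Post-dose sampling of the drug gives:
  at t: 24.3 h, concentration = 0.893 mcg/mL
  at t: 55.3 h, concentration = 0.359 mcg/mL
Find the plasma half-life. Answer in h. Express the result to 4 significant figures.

k = ln(C₁/C₂) / (t₂ − t₁) = ln(0.893/0.359) / (55.3 − 24.3)
  = 0.9113 / 31.00 = 0.02940 h⁻¹
t½ = ln2 / k = 0.693147 / 0.02940 = 23.58 h

23.58 h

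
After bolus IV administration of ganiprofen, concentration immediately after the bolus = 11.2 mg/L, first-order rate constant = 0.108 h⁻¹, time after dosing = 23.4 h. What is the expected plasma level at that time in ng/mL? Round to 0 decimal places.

C = C₀ · e^(−k·t) = 11.20 × e^(−0.1080 × 23.4)
  = 11.20 × 0.07988 = 0.8947 mg/L
Convert: 0.8947 mg/L × 1000 = 894.7 ng/mL

895 ng/mL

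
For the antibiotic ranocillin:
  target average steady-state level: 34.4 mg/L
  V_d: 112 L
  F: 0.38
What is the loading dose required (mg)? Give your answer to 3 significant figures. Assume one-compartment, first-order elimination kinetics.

LD = Css × Vd / F = 34.4 × 112 / 0.38 = 10140 mg

10100 mg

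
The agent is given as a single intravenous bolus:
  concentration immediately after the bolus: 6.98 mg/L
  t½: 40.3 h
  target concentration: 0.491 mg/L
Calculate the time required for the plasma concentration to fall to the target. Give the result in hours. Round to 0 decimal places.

154 h

k = ln2 / t½ = 0.693147 / 40.3 = 0.01720 h⁻¹
t = ln(C₀ / C) / k = ln(6.980 / 0.491) / 0.01720
  = ln(14.22) / 0.01720 = 2.655 / 0.01720 = 154.4 h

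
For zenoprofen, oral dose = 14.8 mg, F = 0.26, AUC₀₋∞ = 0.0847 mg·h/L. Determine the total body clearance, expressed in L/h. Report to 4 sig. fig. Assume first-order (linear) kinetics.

CL = F·Dose / AUC = 0.26 × 14.8 / 0.0847 = 45.43 L/h

45.43 L/h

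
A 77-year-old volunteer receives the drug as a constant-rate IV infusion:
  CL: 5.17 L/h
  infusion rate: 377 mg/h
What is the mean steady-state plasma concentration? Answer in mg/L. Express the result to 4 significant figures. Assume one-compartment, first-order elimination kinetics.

72.92 mg/L

At steady state Css = R₀ / CL = 377 / 5.170 = 72.92 mg/L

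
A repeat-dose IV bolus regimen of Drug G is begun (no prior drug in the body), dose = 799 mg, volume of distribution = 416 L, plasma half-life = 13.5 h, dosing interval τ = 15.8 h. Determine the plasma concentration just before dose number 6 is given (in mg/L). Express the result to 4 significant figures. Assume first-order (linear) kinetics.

1.509 mg/L

C₀ per dose = Dose / Vd = 799 / 416 = 1.921 mg/L
k = ln2 / t½ = 0.693147 / 13.5 = 0.05134 h⁻¹
Fraction remaining after one interval: r = e^(−kτ) = e^(−0.05134 × 15.8) = 0.4443
Before dose 6, 5 doses have been given (aged 1τ, 2τ, 3τ, 4τ, 5τ).
C_trough = C₀ × (r + r² + … + r^5) = C₀ × r(1−r^5)/(1−r)
        = 1.921 × 0.4443 × (1 − 0.01731) / (1 − 0.4443) = 1.509 mg/L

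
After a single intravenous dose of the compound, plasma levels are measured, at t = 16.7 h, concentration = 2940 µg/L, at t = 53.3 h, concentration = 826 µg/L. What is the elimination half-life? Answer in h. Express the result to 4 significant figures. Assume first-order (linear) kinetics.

19.98 h

k = ln(C₁/C₂) / (t₂ − t₁) = ln(2940/826) / (53.3 − 16.7)
  = 1.270 / 36.60 = 0.03470 h⁻¹
t½ = ln2 / k = 0.693147 / 0.03470 = 19.98 h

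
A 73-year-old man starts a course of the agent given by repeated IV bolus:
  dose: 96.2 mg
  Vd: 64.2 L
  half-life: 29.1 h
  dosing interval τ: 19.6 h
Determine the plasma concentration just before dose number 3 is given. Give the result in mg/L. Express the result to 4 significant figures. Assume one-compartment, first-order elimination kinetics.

C₀ per dose = Dose / Vd = 96.2 / 64.2 = 1.498 mg/L
k = ln2 / t½ = 0.693147 / 29.1 = 0.02382 h⁻¹
Fraction remaining after one interval: r = e^(−kτ) = e^(−0.02382 × 19.6) = 0.6270
Before dose 3, 2 doses have been given (aged 1τ, 2τ).
C_trough = C₀ × (r + r²) = 1.498 × (0.6270 + 0.3931) = 1.528 mg/L

1.528 mg/L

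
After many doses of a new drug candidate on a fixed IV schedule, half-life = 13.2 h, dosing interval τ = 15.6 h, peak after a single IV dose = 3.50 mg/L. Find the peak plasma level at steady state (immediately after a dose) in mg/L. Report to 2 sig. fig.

6.3 mg/L

k = ln2 / t½ = 0.693147 / 13.2 = 0.05251 h⁻¹
e^(−kτ) = e^(−0.05251 × 15.6) = 0.4408
Accumulation ratio R = 1 / (1 − e^(−kτ)) = 1 / (1 − 0.4408) = 1.788
Steady-state peak = C₀ × R = 3.50 × 1.788 = 6.258 mg/L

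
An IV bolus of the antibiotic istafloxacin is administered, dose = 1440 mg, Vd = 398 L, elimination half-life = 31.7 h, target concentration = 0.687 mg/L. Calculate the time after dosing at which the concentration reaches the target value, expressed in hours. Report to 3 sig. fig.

C₀ = Dose / Vd = 1440 / 398 = 3.618 mg/L
k = ln2 / t½ = 0.693147 / 31.7 = 0.02187 h⁻¹
t = ln(C₀ / C) / k = ln(3.618 / 0.687) / 0.02187
  = ln(5.266) / 0.02187 = 1.661 / 0.02187 = 75.95 h

76.0 h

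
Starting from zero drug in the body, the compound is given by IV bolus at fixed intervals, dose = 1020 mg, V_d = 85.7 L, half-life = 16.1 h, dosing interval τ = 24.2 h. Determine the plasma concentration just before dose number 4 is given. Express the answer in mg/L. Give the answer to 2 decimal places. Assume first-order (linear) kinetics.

C₀ per dose = Dose / Vd = 1020 / 85.7 = 11.90 mg/L
k = ln2 / t½ = 0.693147 / 16.1 = 0.04305 h⁻¹
Fraction remaining after one interval: r = e^(−kτ) = e^(−0.04305 × 24.2) = 0.3528
Before dose 4, 3 doses have been given (aged 1τ, 2τ, 3τ).
C_trough = C₀ × (r + r² + … + r^3) = C₀ × r(1−r^3)/(1−r)
        = 11.90 × 0.3528 × (1 − 0.04391) / (1 − 0.3528) = 6.202 mg/L

6.20 mg/L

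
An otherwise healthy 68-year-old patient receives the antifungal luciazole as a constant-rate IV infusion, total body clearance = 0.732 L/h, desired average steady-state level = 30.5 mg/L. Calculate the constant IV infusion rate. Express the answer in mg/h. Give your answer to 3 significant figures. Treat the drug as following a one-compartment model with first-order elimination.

22.3 mg/h

At steady state, infusion rate R₀ = Css × CL = 30.5 × 0.7320 = 22.33 mg/h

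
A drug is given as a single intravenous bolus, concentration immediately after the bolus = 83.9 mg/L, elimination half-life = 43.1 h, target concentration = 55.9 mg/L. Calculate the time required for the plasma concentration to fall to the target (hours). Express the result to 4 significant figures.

k = ln2 / t½ = 0.693147 / 43.1 = 0.01608 h⁻¹
t = ln(C₀ / C) / k = ln(83.90 / 55.9) / 0.01608
  = ln(1.501) / 0.01608 = 0.4061 / 0.01608 = 25.25 h

25.25 h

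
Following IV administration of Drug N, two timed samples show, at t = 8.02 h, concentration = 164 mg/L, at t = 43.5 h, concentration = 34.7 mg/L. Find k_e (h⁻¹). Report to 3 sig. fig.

k = ln(C₁/C₂) / (t₂ − t₁) = ln(164/34.7) / (43.5 − 8.02)
  = 1.553 / 35.48 = 0.04377 h⁻¹

0.0438 h⁻¹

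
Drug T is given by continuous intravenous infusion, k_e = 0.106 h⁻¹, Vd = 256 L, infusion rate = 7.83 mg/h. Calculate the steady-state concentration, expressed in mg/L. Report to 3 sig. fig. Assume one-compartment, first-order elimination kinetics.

0.289 mg/L

CL = k × Vd = 0.1060 × 256 = 27.14 L/h
At steady state Css = R₀ / CL = 7.83 / 27.14 = 0.2885 mg/L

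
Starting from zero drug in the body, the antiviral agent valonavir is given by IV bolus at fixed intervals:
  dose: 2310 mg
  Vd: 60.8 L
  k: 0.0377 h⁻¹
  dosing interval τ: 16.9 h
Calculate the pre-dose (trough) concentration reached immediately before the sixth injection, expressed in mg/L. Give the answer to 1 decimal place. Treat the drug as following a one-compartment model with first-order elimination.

40.9 mg/L

C₀ per dose = Dose / Vd = 2310 / 60.8 = 37.99 mg/L
Fraction remaining after one interval: r = e^(−kτ) = e^(−0.03770 × 16.9) = 0.5288
Before dose 6, 5 doses have been given (aged 1τ, 2τ, 3τ, 4τ, 5τ).
C_trough = C₀ × (r + r² + … + r^5) = C₀ × r(1−r^5)/(1−r)
        = 37.99 × 0.5288 × (1 − 0.04135) / (1 − 0.5288) = 40.87 mg/L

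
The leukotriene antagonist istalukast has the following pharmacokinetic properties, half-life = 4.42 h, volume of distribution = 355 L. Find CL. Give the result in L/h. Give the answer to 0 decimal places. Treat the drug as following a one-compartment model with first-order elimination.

k = ln2 / t½ = 0.693147 / 4.42 = 0.1568 h⁻¹
CL = k × Vd = 0.1568 × 355 = 55.66 L/h

56 L/h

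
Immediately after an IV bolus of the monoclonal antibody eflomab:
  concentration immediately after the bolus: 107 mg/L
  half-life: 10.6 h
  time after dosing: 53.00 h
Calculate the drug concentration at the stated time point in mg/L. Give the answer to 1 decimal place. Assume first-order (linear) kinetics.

k = ln2 / t½ = 0.693147 / 10.6 = 0.06539 h⁻¹
t / t½ = 53.00 / 10.6 = 5 half-lives
C = C₀ × (1/2)^5 = 107.0 × 0.03125 = 3.344 mg/L

3.3 mg/L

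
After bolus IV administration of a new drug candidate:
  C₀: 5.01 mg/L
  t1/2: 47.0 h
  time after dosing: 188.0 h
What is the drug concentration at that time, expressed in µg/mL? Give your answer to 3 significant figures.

0.313 µg/mL

k = ln2 / t½ = 0.693147 / 47.0 = 0.01475 h⁻¹
t / t½ = 188.0 / 47.0 = 4 half-lives
C = C₀ × (1/2)^4 = 5.010 × 0.06250 = 0.3131 mg/L
(0.3131 mg/L = 0.3131 µg/mL)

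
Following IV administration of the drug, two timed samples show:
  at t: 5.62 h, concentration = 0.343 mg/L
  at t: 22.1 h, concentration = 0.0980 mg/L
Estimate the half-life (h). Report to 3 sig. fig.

k = ln(C₁/C₂) / (t₂ − t₁) = ln(0.343/0.0980) / (22.1 − 5.62)
  = 1.253 / 16.48 = 0.07603 h⁻¹
t½ = ln2 / k = 0.693147 / 0.07603 = 9.117 h

9.12 h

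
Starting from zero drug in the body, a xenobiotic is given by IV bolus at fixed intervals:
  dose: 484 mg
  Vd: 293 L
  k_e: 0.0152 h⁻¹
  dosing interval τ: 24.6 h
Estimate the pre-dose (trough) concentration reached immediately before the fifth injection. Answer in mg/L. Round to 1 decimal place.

2.8 mg/L

C₀ per dose = Dose / Vd = 484 / 293 = 1.652 mg/L
Fraction remaining after one interval: r = e^(−kτ) = e^(−0.01520 × 24.6) = 0.6880
Before dose 5, 4 doses have been given (aged 1τ, 2τ, 3τ, 4τ).
C_trough = C₀ × (r + r² + … + r^4) = C₀ × r(1−r^4)/(1−r)
        = 1.652 × 0.6880 × (1 − 0.2241) / (1 − 0.6880) = 2.827 mg/L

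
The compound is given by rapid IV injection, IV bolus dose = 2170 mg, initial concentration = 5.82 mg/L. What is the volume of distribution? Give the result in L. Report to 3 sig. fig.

Vd = Dose / C₀ = 2170 / 5.82 = 372.9 L

373 L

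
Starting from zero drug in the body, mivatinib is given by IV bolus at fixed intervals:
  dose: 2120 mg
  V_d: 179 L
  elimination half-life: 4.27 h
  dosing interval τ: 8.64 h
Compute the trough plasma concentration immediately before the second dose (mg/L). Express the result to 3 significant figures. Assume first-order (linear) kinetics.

C₀ per dose = Dose / Vd = 2120 / 179 = 11.84 mg/L
k = ln2 / t½ = 0.693147 / 4.27 = 0.1623 h⁻¹
Fraction remaining after one interval: r = e^(−kτ) = e^(−0.1623 × 8.64) = 0.2460
Before dose 2, 1 dose has been given (aged 1τ).
C_trough = C₀ × r = 11.84 × 0.2460 = 2.913 mg/L

2.91 mg/L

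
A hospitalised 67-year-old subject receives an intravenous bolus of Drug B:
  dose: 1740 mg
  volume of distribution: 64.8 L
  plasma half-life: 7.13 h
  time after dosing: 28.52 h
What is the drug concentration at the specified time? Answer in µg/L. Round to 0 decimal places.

1678 µg/L

C₀ = Dose / Vd = 1740 / 64.8 = 26.85 mg/L
k = ln2 / t½ = 0.693147 / 7.13 = 0.09722 h⁻¹
t / t½ = 28.52 / 7.13 = 4 half-lives
C = C₀ × (1/2)^4 = 26.85 × 0.06250 = 1.678 mg/L
Convert: 1.678 mg/L × 1000 = 1678 µg/L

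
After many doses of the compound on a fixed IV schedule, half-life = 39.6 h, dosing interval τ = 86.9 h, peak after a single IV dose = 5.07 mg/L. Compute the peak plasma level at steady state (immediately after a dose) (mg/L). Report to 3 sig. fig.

k = ln2 / t½ = 0.693147 / 39.6 = 0.01750 h⁻¹
e^(−kτ) = e^(−0.01750 × 86.9) = 0.2185
Accumulation ratio R = 1 / (1 − e^(−kτ)) = 1 / (1 − 0.2185) = 1.280
Steady-state peak = C₀ × R = 5.07 × 1.280 = 6.490 mg/L

6.49 mg/L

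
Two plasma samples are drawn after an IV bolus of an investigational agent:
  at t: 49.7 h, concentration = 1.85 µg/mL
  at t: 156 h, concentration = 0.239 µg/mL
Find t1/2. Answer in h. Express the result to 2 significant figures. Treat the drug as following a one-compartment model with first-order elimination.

k = ln(C₁/C₂) / (t₂ − t₁) = ln(1.85/0.239) / (156 − 49.7)
  = 2.046 / 106.3 = 0.01925 h⁻¹
t½ = ln2 / k = 0.693147 / 0.01925 = 36.01 h

36 h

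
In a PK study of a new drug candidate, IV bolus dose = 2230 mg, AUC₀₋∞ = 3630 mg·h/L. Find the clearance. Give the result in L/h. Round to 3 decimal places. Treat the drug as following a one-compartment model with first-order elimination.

0.614 L/h

CL = Dose / AUC = 2230 / 3630 = 0.6143 L/h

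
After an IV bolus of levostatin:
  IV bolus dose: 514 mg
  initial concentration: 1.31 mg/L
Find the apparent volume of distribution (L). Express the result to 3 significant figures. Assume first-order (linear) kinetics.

392 L

Vd = Dose / C₀ = 514.0 / 1.31 = 392.4 L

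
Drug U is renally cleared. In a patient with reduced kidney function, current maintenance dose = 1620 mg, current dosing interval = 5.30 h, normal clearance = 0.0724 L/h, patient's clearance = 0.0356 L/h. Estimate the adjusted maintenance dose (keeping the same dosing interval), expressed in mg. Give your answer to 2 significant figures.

800 mg

To keep the same average steady-state level, dosing rate must scale with clearance.
CL ratio = 0.0356 / 0.0724 = 0.4917
New dose (same interval) = 1620 × 0.4917 = 796.6 mg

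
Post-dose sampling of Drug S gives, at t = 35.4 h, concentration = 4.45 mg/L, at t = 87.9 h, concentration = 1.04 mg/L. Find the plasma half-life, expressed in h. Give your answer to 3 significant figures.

k = ln(C₁/C₂) / (t₂ − t₁) = ln(4.45/1.04) / (87.9 − 35.4)
  = 1.454 / 52.50 = 0.02770 h⁻¹
t½ = ln2 / k = 0.693147 / 0.02770 = 25.02 h

25.0 h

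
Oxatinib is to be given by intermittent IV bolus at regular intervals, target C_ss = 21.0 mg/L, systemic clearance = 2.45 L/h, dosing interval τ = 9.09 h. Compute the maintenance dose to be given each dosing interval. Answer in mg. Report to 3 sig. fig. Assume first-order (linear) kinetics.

At steady state, Dose/τ = Css × CL.
Dose = Css × CL × τ = 21.0 × 2.450 × 9.09 = 467.7 mg

468 mg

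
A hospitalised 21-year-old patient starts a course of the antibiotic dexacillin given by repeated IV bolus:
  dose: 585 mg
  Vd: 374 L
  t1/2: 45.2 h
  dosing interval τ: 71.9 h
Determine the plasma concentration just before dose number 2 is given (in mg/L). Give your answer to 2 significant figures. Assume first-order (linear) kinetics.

C₀ per dose = Dose / Vd = 585 / 374 = 1.564 mg/L
k = ln2 / t½ = 0.693147 / 45.2 = 0.01534 h⁻¹
Fraction remaining after one interval: r = e^(−kτ) = e^(−0.01534 × 71.9) = 0.3319
Before dose 2, 1 dose has been given (aged 1τ).
C_trough = C₀ × r = 1.564 × 0.3319 = 0.5191 mg/L

0.52 mg/L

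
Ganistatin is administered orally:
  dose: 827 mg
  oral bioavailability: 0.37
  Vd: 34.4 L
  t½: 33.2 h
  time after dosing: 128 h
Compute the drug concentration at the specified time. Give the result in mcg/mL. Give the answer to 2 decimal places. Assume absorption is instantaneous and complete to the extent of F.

Amount reaching circulation = F × Dose = 0.37 × 827.0 = 306.0 mg
C₀ = F·Dose / Vd = 306.0 / 34.4 = 8.895 mg/L
k = ln2 / t½ = 0.693147 / 33.2 = 0.02088 h⁻¹
C = C₀ · e^(−k·t) = 8.895 × e^(−0.02088 × 128)
  = 8.895 × 0.06907 = 0.6144 mg/L
(0.6144 mg/L = 0.6144 mcg/mL)

0.61 mcg/mL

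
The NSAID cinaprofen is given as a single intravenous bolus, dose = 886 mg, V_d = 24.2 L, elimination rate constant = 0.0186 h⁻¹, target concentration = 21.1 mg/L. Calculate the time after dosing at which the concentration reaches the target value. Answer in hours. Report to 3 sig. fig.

C₀ = Dose / Vd = 886.0 / 24.2 = 36.61 mg/L
t = ln(C₀ / C) / k = ln(36.61 / 21.1) / 0.01860
  = ln(1.735) / 0.01860 = 0.5510 / 0.01860 = 29.62 h

29.6 h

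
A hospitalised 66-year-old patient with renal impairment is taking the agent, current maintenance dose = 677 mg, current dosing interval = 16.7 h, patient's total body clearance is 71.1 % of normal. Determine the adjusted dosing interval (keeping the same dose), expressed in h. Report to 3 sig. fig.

23.5 h

To keep the same average steady-state level, dosing rate must scale with clearance.
CL ratio = 71.1 / 100 = 0.7110
New interval (same dose) = 16.7 / 0.7110 = 23.49 h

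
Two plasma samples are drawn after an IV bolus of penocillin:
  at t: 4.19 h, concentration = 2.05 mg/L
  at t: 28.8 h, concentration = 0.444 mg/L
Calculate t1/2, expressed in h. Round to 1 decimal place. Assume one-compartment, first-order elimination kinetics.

k = ln(C₁/C₂) / (t₂ − t₁) = ln(2.05/0.444) / (28.8 − 4.19)
  = 1.530 / 24.61 = 0.06217 h⁻¹
t½ = ln2 / k = 0.693147 / 0.06217 = 11.15 h

11.2 h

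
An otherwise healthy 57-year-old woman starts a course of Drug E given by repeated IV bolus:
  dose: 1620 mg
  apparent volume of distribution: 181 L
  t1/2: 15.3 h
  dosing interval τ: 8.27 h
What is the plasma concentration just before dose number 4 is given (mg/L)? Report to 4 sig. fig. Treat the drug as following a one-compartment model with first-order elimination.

13.29 mg/L

C₀ per dose = Dose / Vd = 1620 / 181 = 8.950 mg/L
k = ln2 / t½ = 0.693147 / 15.3 = 0.04530 h⁻¹
Fraction remaining after one interval: r = e^(−kτ) = e^(−0.04530 × 8.27) = 0.6875
Before dose 4, 3 doses have been given (aged 1τ, 2τ, 3τ).
C_trough = C₀ × (r + r² + … + r^3) = C₀ × r(1−r^3)/(1−r)
        = 8.950 × 0.6875 × (1 − 0.3250) / (1 − 0.6875) = 13.29 mg/L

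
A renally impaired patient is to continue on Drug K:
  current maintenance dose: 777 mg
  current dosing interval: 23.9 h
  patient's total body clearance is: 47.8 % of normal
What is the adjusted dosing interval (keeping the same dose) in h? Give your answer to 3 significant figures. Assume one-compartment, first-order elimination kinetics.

To keep the same average steady-state level, dosing rate must scale with clearance.
CL ratio = 47.8 / 100 = 0.4780
New interval (same dose) = 23.9 / 0.4780 = 50.00 h

50.0 h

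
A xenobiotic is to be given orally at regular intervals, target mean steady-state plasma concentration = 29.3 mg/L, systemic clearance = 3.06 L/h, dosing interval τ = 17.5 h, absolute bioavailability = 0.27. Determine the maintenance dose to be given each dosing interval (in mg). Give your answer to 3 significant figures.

5810 mg

At steady state, F × (Dose/τ) = Css × CL.
Dose = Css × CL × τ / F = 29.3 × 3.060 × 17.5 / 0.27 = 5811 mg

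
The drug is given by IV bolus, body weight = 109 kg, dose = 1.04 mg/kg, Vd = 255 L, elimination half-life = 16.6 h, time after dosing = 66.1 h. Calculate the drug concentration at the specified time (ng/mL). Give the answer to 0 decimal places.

28 ng/mL

Total dose = 1.04 × 109 = 113.4 mg
C₀ = Dose / Vd = 113.4 / 255 = 0.4447 mg/L
k = ln2 / t½ = 0.693147 / 16.6 = 0.04176 h⁻¹
C = C₀ · e^(−k·t) = 0.4447 × e^(−0.04176 × 66.1)
  = 0.4447 × 0.06327 = 0.02814 mg/L
Convert: 0.02814 mg/L × 1000 = 28.14 ng/mL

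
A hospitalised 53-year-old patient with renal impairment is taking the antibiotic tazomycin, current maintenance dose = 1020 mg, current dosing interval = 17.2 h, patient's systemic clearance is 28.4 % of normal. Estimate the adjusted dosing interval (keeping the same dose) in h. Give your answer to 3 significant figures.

60.6 h

To keep the same average steady-state level, dosing rate must scale with clearance.
CL ratio = 28.4 / 100 = 0.2840
New interval (same dose) = 17.2 / 0.2840 = 60.56 h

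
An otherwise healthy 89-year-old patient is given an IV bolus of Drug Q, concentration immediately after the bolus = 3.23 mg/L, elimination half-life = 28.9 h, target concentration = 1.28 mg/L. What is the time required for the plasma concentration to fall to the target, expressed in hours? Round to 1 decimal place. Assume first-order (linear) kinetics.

k = ln2 / t½ = 0.693147 / 28.9 = 0.02398 h⁻¹
t = ln(C₀ / C) / k = ln(3.230 / 1.28) / 0.02398
  = ln(2.523) / 0.02398 = 0.9254 / 0.02398 = 38.59 h

38.6 h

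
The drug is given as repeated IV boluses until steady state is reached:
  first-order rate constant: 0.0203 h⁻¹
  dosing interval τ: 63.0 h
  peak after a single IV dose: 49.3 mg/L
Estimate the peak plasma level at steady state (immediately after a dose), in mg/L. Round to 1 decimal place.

68.3 mg/L

e^(−kτ) = e^(−0.02030 × 63.0) = 0.2783
Accumulation ratio R = 1 / (1 − e^(−kτ)) = 1 / (1 − 0.2783) = 1.386
Steady-state peak = C₀ × R = 49.3 × 1.386 = 68.33 mg/L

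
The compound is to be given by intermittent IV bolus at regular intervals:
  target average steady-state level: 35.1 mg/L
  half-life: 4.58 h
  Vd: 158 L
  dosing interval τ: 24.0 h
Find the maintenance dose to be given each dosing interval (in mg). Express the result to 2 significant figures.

k = ln2 / t½ = 0.693147 / 4.58 = 0.1513 h⁻¹
CL = k × Vd = 0.1513 × 158 = 23.91 L/h
At steady state, Dose/τ = Css × CL.
Dose = Css × CL × τ = 35.1 × 23.91 × 24.0 = 20140 mg

20000 mg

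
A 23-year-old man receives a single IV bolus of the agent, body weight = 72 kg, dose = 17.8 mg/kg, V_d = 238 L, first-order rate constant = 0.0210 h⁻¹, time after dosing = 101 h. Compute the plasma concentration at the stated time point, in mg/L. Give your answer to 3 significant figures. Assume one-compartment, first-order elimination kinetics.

0.646 mg/L

Total dose = 17.8 × 72 = 1282 mg
C₀ = Dose / Vd = 1282 / 238 = 5.387 mg/L
C = C₀ · e^(−k·t) = 5.387 × e^(−0.02100 × 101)
  = 5.387 × 0.1199 = 0.6459 mg/L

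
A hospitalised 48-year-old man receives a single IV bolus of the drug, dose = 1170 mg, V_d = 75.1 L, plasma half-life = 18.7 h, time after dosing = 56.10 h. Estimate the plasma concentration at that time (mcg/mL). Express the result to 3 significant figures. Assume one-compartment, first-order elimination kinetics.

C₀ = Dose / Vd = 1170 / 75.1 = 15.58 mg/L
k = ln2 / t½ = 0.693147 / 18.7 = 0.03707 h⁻¹
t / t½ = 56.10 / 18.7 = 3 half-lives
C = C₀ × (1/2)^3 = 15.58 × 0.1250 = 1.948 mg/L
(1.948 mg/L = 1.948 mcg/mL)

1.95 mcg/mL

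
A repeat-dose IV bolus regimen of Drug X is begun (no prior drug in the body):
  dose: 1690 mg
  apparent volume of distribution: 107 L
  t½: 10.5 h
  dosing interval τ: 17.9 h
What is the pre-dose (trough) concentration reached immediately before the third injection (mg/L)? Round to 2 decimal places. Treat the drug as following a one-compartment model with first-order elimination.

C₀ per dose = Dose / Vd = 1690 / 107 = 15.79 mg/L
k = ln2 / t½ = 0.693147 / 10.5 = 0.06601 h⁻¹
Fraction remaining after one interval: r = e^(−kτ) = e^(−0.06601 × 17.9) = 0.3068
Before dose 3, 2 doses have been given (aged 1τ, 2τ).
C_trough = C₀ × (r + r²) = 15.79 × (0.3068 + 0.09413) = 6.331 mg/L

6.33 mg/L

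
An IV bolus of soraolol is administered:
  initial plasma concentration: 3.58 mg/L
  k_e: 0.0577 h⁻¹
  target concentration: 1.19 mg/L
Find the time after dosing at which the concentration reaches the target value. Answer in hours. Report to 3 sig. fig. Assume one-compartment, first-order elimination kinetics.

t = ln(C₀ / C) / k = ln(3.580 / 1.19) / 0.05770
  = ln(3.008) / 0.05770 = 1.101 / 0.05770 = 19.08 h

19.1 h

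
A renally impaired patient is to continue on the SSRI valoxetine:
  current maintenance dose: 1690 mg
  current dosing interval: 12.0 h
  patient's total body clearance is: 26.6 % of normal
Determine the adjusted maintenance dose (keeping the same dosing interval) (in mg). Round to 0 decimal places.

450 mg

To keep the same average steady-state level, dosing rate must scale with clearance.
CL ratio = 26.6 / 100 = 0.2660
New dose (same interval) = 1690 × 0.2660 = 449.5 mg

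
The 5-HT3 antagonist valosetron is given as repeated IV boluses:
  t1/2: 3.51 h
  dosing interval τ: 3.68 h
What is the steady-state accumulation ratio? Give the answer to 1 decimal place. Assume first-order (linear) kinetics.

k = ln2 / t½ = 0.693147 / 3.51 = 0.1975 h⁻¹
e^(−kτ) = e^(−0.1975 × 3.68) = 0.4835
Accumulation ratio R = 1 / (1 − e^(−kτ)) = 1 / (1 − 0.4835) = 1.936

1.9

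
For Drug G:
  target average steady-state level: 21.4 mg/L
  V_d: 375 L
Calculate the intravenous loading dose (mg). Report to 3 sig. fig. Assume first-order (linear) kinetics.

LD = Css × Vd = 21.4 × 375 = 8025 mg

8030 mg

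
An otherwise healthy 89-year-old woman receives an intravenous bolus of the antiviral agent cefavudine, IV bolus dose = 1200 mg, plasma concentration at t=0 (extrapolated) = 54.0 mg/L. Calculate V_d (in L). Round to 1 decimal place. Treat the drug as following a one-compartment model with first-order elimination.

22.2 L

Vd = Dose / C₀ = 1200 / 54.0 = 22.22 L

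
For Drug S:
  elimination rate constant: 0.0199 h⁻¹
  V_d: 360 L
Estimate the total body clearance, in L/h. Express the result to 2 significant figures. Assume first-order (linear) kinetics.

7.2 L/h

CL = k × Vd = 0.0199 × 360 = 7.164 L/h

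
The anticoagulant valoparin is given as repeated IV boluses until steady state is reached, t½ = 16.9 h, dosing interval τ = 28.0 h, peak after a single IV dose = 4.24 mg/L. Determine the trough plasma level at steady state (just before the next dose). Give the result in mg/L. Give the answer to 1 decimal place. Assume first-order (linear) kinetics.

k = ln2 / t½ = 0.693147 / 16.9 = 0.04101 h⁻¹
e^(−kτ) = e^(−0.04101 × 28.0) = 0.3172
Accumulation ratio R = 1 / (1 − e^(−kτ)) = 1 / (1 − 0.3172) = 1.465
Steady-state trough = C₀ × R × e^(−kτ) = 4.24 × 1.465 × 0.3172 = 1.970 mg/L

2.0 mg/L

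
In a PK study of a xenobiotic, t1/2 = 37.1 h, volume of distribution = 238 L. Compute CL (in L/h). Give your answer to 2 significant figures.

k = ln2 / t½ = 0.693147 / 37.1 = 0.01868 h⁻¹
CL = k × Vd = 0.01868 × 238 = 4.446 L/h

4.4 L/h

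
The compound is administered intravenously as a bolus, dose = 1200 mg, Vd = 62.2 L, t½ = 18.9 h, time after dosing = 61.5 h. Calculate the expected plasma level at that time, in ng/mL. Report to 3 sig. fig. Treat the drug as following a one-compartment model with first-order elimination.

C₀ = Dose / Vd = 1200 / 62.2 = 19.29 mg/L
k = ln2 / t½ = 0.693147 / 18.9 = 0.03667 h⁻¹
C = C₀ · e^(−k·t) = 19.29 × e^(−0.03667 × 61.5)
  = 19.29 × 0.1049 = 2.024 mg/L
Convert: 2.024 mg/L × 1000 = 2024 ng/mL

2020 ng/mL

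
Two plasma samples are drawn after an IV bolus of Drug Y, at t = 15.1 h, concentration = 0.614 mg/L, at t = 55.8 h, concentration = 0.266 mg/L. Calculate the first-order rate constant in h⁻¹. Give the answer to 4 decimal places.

k = ln(C₁/C₂) / (t₂ − t₁) = ln(0.614/0.266) / (55.8 − 15.1)
  = 0.8365 / 40.70 = 0.02055 h⁻¹

0.0206 h⁻¹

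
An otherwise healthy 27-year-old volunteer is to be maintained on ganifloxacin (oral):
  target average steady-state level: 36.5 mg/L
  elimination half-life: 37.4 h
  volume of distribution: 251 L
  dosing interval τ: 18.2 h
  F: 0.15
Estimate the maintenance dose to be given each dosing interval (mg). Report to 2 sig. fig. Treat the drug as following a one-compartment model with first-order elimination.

k = ln2 / t½ = 0.693147 / 37.4 = 0.01853 h⁻¹
CL = k × Vd = 0.01853 × 251 = 4.651 L/h
At steady state, F × (Dose/τ) = Css × CL.
Dose = Css × CL × τ / F = 36.5 × 4.651 × 18.2 / 0.15 = 20600 mg

21000 mg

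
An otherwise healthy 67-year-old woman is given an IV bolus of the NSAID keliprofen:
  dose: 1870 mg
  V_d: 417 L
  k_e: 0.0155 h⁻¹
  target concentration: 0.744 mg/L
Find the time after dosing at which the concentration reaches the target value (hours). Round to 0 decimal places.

116 h

C₀ = Dose / Vd = 1870 / 417 = 4.484 mg/L
t = ln(C₀ / C) / k = ln(4.484 / 0.744) / 0.01550
  = ln(6.027) / 0.01550 = 1.796 / 0.01550 = 115.9 h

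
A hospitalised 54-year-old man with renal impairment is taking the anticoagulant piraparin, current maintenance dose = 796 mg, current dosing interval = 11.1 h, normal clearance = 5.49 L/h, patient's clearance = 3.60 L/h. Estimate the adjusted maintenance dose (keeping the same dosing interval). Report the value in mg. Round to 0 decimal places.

To keep the same average steady-state level, dosing rate must scale with clearance.
CL ratio = 3.60 / 5.49 = 0.6557
New dose (same interval) = 796 × 0.6557 = 521.9 mg

522 mg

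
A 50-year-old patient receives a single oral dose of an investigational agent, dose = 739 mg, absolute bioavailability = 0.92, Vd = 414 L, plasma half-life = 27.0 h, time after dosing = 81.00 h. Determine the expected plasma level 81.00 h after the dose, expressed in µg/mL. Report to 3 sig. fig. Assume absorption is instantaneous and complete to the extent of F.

0.205 µg/mL

Amount reaching circulation = F × Dose = 0.92 × 739.0 = 679.9 mg
C₀ = F·Dose / Vd = 679.9 / 414 = 1.642 mg/L
k = ln2 / t½ = 0.693147 / 27.0 = 0.02567 h⁻¹
t / t½ = 81.00 / 27.0 = 3 half-lives
C = C₀ × (1/2)^3 = 1.642 × 0.1250 = 0.2053 mg/L
(0.2053 mg/L = 0.2053 µg/mL)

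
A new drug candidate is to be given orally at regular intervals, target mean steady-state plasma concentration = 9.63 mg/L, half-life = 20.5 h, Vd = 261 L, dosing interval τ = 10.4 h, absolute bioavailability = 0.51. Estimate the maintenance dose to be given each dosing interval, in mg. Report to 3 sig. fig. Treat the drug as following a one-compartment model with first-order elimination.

k = ln2 / t½ = 0.693147 / 20.5 = 0.03381 h⁻¹
CL = k × Vd = 0.03381 × 261 = 8.824 L/h
At steady state, F × (Dose/τ) = Css × CL.
Dose = Css × CL × τ / F = 9.63 × 8.824 × 10.4 / 0.51 = 1733 mg

1730 mg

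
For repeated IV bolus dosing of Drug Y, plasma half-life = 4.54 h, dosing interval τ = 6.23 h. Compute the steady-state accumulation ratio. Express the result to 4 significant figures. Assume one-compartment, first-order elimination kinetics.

k = ln2 / t½ = 0.693147 / 4.54 = 0.1527 h⁻¹
e^(−kτ) = e^(−0.1527 × 6.23) = 0.3862
Accumulation ratio R = 1 / (1 − e^(−kτ)) = 1 / (1 − 0.3862) = 1.629

1.629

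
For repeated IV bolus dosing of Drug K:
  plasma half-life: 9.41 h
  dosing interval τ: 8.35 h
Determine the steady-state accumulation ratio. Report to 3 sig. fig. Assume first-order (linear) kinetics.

k = ln2 / t½ = 0.693147 / 9.41 = 0.07366 h⁻¹
e^(−kτ) = e^(−0.07366 × 8.35) = 0.5406
Accumulation ratio R = 1 / (1 − e^(−kτ)) = 1 / (1 − 0.5406) = 2.177

2.18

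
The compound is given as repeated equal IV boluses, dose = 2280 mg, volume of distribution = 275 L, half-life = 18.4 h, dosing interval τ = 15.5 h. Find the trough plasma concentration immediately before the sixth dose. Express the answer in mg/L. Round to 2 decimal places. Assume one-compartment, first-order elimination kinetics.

C₀ per dose = Dose / Vd = 2280 / 275 = 8.291 mg/L
k = ln2 / t½ = 0.693147 / 18.4 = 0.03767 h⁻¹
Fraction remaining after one interval: r = e^(−kτ) = e^(−0.03767 × 15.5) = 0.5577
Before dose 6, 5 doses have been given (aged 1τ, 2τ, 3τ, 4τ, 5τ).
C_trough = C₀ × (r + r² + … + r^5) = C₀ × r(1−r^5)/(1−r)
        = 8.291 × 0.5577 × (1 − 0.05395) / (1 − 0.5577) = 9.890 mg/L

9.89 mg/L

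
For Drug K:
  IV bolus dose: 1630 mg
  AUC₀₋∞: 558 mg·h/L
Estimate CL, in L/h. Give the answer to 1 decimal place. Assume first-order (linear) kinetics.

2.9 L/h

CL = Dose / AUC = 1630 / 558 = 2.921 L/h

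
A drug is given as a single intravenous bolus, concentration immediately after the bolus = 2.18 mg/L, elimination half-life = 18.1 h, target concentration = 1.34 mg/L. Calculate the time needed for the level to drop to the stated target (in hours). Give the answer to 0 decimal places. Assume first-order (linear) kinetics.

13 h

k = ln2 / t½ = 0.693147 / 18.1 = 0.03830 h⁻¹
t = ln(C₀ / C) / k = ln(2.180 / 1.34) / 0.03830
  = ln(1.627) / 0.03830 = 0.4867 / 0.03830 = 12.71 h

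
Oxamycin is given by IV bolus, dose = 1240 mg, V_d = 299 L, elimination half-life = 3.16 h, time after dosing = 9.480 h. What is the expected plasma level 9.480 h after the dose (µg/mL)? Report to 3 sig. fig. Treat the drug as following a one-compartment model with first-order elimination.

C₀ = Dose / Vd = 1240 / 299 = 4.147 mg/L
k = ln2 / t½ = 0.693147 / 3.16 = 0.2194 h⁻¹
t / t½ = 9.480 / 3.16 = 3 half-lives
C = C₀ × (1/2)^3 = 4.147 × 0.1250 = 0.5184 mg/L
(0.5184 mg/L = 0.5184 µg/mL)

0.518 µg/mL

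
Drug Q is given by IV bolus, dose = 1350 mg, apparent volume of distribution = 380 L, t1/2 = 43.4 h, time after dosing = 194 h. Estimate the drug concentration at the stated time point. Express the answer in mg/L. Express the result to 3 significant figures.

C₀ = Dose / Vd = 1350 / 380 = 3.553 mg/L
k = ln2 / t½ = 0.693147 / 43.4 = 0.01597 h⁻¹
C = C₀ · e^(−k·t) = 3.553 × e^(−0.01597 × 194)
  = 3.553 × 0.04513 = 0.1603 mg/L

0.160 mg/L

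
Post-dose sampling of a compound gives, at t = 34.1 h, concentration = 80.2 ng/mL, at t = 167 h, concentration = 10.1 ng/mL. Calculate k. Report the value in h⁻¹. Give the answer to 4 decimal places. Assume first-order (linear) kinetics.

0.0156 h⁻¹

k = ln(C₁/C₂) / (t₂ − t₁) = ln(80.2/10.1) / (167 − 34.1)
  = 2.072 / 132.9 = 0.01559 h⁻¹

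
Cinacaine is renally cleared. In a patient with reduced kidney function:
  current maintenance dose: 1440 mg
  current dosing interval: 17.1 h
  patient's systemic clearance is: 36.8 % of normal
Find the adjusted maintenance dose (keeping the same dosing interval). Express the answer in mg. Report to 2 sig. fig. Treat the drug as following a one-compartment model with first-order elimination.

To keep the same average steady-state level, dosing rate must scale with clearance.
CL ratio = 36.8 / 100 = 0.3680
New dose (same interval) = 1440 × 0.3680 = 529.9 mg

530 mg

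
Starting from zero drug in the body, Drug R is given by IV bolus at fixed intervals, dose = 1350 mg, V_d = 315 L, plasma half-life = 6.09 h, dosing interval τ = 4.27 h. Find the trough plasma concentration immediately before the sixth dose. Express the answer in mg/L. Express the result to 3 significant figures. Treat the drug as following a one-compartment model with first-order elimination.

C₀ per dose = Dose / Vd = 1350 / 315 = 4.286 mg/L
k = ln2 / t½ = 0.693147 / 6.09 = 0.1138 h⁻¹
Fraction remaining after one interval: r = e^(−kτ) = e^(−0.1138 × 4.27) = 0.6151
Before dose 6, 5 doses have been given (aged 1τ, 2τ, 3τ, 4τ, 5τ).
C_trough = C₀ × (r + r² + … + r^5) = C₀ × r(1−r^5)/(1−r)
        = 4.286 × 0.6151 × (1 − 0.08805) / (1 − 0.6151) = 6.246 mg/L

6.25 mg/L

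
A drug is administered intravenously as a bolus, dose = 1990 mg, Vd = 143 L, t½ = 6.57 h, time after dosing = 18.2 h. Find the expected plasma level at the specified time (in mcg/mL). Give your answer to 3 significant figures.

2.04 mcg/mL

C₀ = Dose / Vd = 1990 / 143 = 13.92 mg/L
k = ln2 / t½ = 0.693147 / 6.57 = 0.1055 h⁻¹
C = C₀ · e^(−k·t) = 13.92 × e^(−0.1055 × 18.2)
  = 13.92 × 0.1466 = 2.041 mg/L
(2.041 mg/L = 2.041 mcg/mL)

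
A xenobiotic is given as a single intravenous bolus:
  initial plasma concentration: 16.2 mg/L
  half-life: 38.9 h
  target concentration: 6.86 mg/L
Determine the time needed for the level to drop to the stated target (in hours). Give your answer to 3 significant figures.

k = ln2 / t½ = 0.693147 / 38.9 = 0.01782 h⁻¹
t = ln(C₀ / C) / k = ln(16.20 / 6.86) / 0.01782
  = ln(2.362) / 0.01782 = 0.8595 / 0.01782 = 48.23 h

48.2 h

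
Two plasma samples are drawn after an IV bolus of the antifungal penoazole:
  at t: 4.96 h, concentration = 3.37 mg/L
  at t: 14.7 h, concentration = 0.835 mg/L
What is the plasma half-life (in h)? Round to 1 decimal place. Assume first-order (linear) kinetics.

k = ln(C₁/C₂) / (t₂ − t₁) = ln(3.37/0.835) / (14.7 − 4.96)
  = 1.395 / 9.740 = 0.1432 h⁻¹
t½ = ln2 / k = 0.693147 / 0.1432 = 4.840 h

4.8 h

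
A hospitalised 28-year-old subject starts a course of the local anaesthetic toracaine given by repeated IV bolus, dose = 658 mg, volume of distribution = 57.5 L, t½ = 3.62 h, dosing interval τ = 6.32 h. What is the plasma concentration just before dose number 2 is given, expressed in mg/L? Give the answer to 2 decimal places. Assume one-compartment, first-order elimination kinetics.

C₀ per dose = Dose / Vd = 658 / 57.5 = 11.44 mg/L
k = ln2 / t½ = 0.693147 / 3.62 = 0.1915 h⁻¹
Fraction remaining after one interval: r = e^(−kτ) = e^(−0.1915 × 6.32) = 0.2981
Before dose 2, 1 dose has been given (aged 1τ).
C_trough = C₀ × r = 11.44 × 0.2981 = 3.410 mg/L

3.41 mg/L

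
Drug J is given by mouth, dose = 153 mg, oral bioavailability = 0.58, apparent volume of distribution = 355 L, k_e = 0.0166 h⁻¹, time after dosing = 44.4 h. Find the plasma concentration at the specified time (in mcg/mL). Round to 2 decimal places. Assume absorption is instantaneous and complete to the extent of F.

Amount reaching circulation = F × Dose = 0.58 × 153.0 = 88.74 mg
C₀ = F·Dose / Vd = 88.74 / 355 = 0.2500 mg/L
C = C₀ · e^(−k·t) = 0.2500 × e^(−0.01660 × 44.4)
  = 0.2500 × 0.4785 = 0.1196 mg/L
(0.1196 mg/L = 0.1196 mcg/mL)

0.12 mcg/mL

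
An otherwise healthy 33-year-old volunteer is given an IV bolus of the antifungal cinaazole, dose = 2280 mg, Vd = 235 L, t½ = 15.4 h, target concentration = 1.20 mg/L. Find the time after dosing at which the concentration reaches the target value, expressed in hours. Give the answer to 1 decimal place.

46.4 h

C₀ = Dose / Vd = 2280 / 235 = 9.702 mg/L
k = ln2 / t½ = 0.693147 / 15.4 = 0.04501 h⁻¹
t = ln(C₀ / C) / k = ln(9.702 / 1.20) / 0.04501
  = ln(8.085) / 0.04501 = 2.090 / 0.04501 = 46.43 h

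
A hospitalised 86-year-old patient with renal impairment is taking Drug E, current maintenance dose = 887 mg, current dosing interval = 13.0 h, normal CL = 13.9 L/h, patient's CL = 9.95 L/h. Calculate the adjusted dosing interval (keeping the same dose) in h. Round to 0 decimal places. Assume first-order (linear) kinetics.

18 h

To keep the same average steady-state level, dosing rate must scale with clearance.
CL ratio = 9.95 / 13.9 = 0.7158
New interval (same dose) = 13.0 / 0.7158 = 18.16 h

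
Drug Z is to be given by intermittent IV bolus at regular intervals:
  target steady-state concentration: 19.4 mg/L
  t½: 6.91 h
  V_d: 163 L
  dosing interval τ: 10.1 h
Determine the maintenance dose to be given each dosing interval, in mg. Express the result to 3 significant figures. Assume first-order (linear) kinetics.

3200 mg

k = ln2 / t½ = 0.693147 / 6.91 = 0.1003 h⁻¹
CL = k × Vd = 0.1003 × 163 = 16.35 L/h
At steady state, Dose/τ = Css × CL.
Dose = Css × CL × τ = 19.4 × 16.35 × 10.1 = 3204 mg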